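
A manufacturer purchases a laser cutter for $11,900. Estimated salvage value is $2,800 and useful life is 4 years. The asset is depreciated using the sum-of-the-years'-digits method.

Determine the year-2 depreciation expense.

$2,730

Depreciable base = $11,900 − $2,800 = $9,100.
Sum of the years' digits = 4+3+2+1 = 10.
Year 1: $9,100 × 4/10 = $3,640. Book value $8,260.
Year 2: $9,100 × 3/10 = $2,730. Book value $5,530.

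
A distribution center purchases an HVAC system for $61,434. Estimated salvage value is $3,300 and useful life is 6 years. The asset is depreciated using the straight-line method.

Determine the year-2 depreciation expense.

$9,689

Depreciable base = $61,434 − $3,300 = $58,134.
Annual expense = $58,134 / 6 = $9,689.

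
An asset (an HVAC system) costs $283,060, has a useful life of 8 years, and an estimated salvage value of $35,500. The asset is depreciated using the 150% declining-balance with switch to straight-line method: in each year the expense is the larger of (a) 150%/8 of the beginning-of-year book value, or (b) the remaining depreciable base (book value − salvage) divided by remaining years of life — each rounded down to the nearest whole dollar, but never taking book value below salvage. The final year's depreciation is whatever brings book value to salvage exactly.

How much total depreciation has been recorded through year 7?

Depreciable base = $283,060 − $35,500 = $247,560.
Year 1: DB = ⌊$283,060 × 150%/8⌋ = $53,073; SL = ⌊$247,560/8⌋ = $30,945 → take DB $53,073. Book value $229,987.
Year 2: DB = ⌊$229,987 × 150%/8⌋ = $43,122; SL = ⌊$194,487/7⌋ = $27,783 → take DB $43,122. Book value $186,865.
Year 3: DB = ⌊$186,865 × 150%/8⌋ = $35,037; SL = ⌊$151,365/6⌋ = $25,227 → take DB $35,037. Book value $151,828.
Year 4: DB = ⌊$151,828 × 150%/8⌋ = $28,467; SL = ⌊$116,328/5⌋ = $23,265 → take DB $28,467. Book value $123,361.
Year 5: DB = ⌊$123,361 × 150%/8⌋ = $23,130; SL = ⌊$87,861/4⌋ = $21,965 → take DB $23,130. Book value $100,231.
Year 6: DB = ⌊$100,231 × 150%/8⌋ = $18,793; SL = ⌊$64,731/3⌋ = $21,577 → take SL $21,577. Book value $78,654.
Year 7: DB = ⌊$78,654 × 150%/8⌋ = $14,747; SL = ⌊$43,154/2⌋ = $21,577 → take SL $21,577. Book value $57,077.
Accumulated through year 7 = $283,060 − $57,077 = $225,983.

$225,983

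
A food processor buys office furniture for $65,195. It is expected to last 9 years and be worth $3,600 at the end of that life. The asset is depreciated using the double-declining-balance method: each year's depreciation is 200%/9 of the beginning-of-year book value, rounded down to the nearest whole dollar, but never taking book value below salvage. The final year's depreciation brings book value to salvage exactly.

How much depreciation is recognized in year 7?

Depreciable base = $65,195 − $3,600 = $61,595.
Year 1: ⌊$65,195 × 200%/9⌋ = $14,487. Book value $50,708.
Year 2: ⌊$50,708 × 200%/9⌋ = $11,268. Book value $39,440.
Year 3: ⌊$39,440 × 200%/9⌋ = $8,764. Book value $30,676.
Year 4: ⌊$30,676 × 200%/9⌋ = $6,816. Book value $23,860.
Year 5: ⌊$23,860 × 200%/9⌋ = $5,302. Book value $18,558.
Year 6: ⌊$18,558 × 200%/9⌋ = $4,124. Book value $14,434.
Year 7: ⌊$14,434 × 200%/9⌋ = $3,207. Book value $11,227.

$3,207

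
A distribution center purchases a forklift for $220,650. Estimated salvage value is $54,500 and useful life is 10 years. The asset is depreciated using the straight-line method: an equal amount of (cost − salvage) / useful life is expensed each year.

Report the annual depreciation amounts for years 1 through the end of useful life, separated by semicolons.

$16,615; $16,615; $16,615; $16,615; $16,615; $16,615; $16,615; $16,615; $16,615; $16,615

Depreciable base = $220,650 − $54,500 = $166,150.
Annual expense = $166,150 / 10 = $16,615.
End of year 1: book value $204,035.
End of year 2: book value $187,420.
End of year 3: book value $170,805.
End of year 4: book value $154,190.
End of year 5: book value $137,575.
End of year 6: book value $120,960.
End of year 7: book value $104,345.
End of year 8: book value $87,730.
End of year 9: book value $71,115.
End of year 10: book value $54,500.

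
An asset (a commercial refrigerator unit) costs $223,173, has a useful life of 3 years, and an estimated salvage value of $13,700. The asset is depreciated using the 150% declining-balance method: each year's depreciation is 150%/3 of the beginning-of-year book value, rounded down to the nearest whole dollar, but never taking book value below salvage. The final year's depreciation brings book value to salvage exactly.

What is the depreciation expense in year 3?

Depreciable base = $223,173 − $13,700 = $209,473.
Year 1: ⌊$223,173 × 150%/3⌋ = $111,586. Book value $111,587.
Year 2: ⌊$111,587 × 150%/3⌋ = $55,793. Book value $55,794.
Year 3 (final): $55,794 − $13,700 = $42,094. Book value $13,700.

$42,094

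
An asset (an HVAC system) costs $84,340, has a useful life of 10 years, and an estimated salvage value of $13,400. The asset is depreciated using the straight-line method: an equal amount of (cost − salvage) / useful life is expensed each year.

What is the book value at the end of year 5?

$48,870

Depreciable base = $84,340 − $13,400 = $70,940.
Annual expense = $70,940 / 10 = $7,094.
End of year 1: book value $77,246.
End of year 2: book value $70,152.
End of year 3: book value $63,058.
End of year 4: book value $55,964.
End of year 5: book value $48,870.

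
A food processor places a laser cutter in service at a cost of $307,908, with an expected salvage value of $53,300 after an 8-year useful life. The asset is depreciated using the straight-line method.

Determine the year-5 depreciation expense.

$31,826

Depreciable base = $307,908 − $53,300 = $254,608.
Annual expense = $254,608 / 8 = $31,826.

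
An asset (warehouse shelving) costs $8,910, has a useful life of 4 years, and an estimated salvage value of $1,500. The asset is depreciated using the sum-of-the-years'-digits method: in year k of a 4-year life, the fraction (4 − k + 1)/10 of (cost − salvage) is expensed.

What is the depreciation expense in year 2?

Depreciable base = $8,910 − $1,500 = $7,410.
Sum of the years' digits = 4+3+2+1 = 10.
Year 1: $7,410 × 4/10 = $2,964. Book value $5,946.
Year 2: $7,410 × 3/10 = $2,223. Book value $3,723.

$2,223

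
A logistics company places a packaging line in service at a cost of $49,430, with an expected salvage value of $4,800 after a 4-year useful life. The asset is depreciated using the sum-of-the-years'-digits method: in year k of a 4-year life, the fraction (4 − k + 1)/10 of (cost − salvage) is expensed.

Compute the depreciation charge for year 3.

Depreciable base = $49,430 − $4,800 = $44,630.
Sum of the years' digits = 4+3+2+1 = 10.
Year 1: $44,630 × 4/10 = $17,852. Book value $31,578.
Year 2: $44,630 × 3/10 = $13,389. Book value $18,189.
Year 3: $44,630 × 2/10 = $8,926. Book value $9,263.

$8,926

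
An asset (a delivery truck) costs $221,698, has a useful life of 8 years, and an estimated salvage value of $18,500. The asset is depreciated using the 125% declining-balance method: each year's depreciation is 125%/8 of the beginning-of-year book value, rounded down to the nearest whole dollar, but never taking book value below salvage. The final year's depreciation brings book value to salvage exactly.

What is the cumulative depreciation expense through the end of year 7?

$154,203

Depreciable base = $221,698 − $18,500 = $203,198.
Year 1: ⌊$221,698 × 125%/8⌋ = $34,640. Book value $187,058.
Year 2: ⌊$187,058 × 125%/8⌋ = $29,227. Book value $157,831.
Year 3: ⌊$157,831 × 125%/8⌋ = $24,661. Book value $133,170.
Year 4: ⌊$133,170 × 125%/8⌋ = $20,807. Book value $112,363.
Year 5: ⌊$112,363 × 125%/8⌋ = $17,556. Book value $94,807.
Year 6: ⌊$94,807 × 125%/8⌋ = $14,813. Book value $79,994.
Year 7: ⌊$79,994 × 125%/8⌋ = $12,499. Book value $67,495.
Accumulated through year 7 = $221,698 − $67,495 = $154,203.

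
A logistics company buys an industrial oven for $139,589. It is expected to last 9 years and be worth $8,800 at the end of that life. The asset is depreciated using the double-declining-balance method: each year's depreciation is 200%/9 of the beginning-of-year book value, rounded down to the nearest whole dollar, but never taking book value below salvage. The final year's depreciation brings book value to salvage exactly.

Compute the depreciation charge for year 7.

Depreciable base = $139,589 − $8,800 = $130,789.
Year 1: ⌊$139,589 × 200%/9⌋ = $31,019. Book value $108,570.
Year 2: ⌊$108,570 × 200%/9⌋ = $24,126. Book value $84,444.
Year 3: ⌊$84,444 × 200%/9⌋ = $18,765. Book value $65,679.
Year 4: ⌊$65,679 × 200%/9⌋ = $14,595. Book value $51,084.
Year 5: ⌊$51,084 × 200%/9⌋ = $11,352. Book value $39,732.
Year 6: ⌊$39,732 × 200%/9⌋ = $8,829. Book value $30,903.
Year 7: ⌊$30,903 × 200%/9⌋ = $6,867. Book value $24,036.

$6,867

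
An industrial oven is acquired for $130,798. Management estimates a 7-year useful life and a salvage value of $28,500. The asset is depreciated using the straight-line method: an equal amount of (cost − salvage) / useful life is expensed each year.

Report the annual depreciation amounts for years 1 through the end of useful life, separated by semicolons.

$14,614; $14,614; $14,614; $14,614; $14,614; $14,614; $14,614

Depreciable base = $130,798 − $28,500 = $102,298.
Annual expense = $102,298 / 7 = $14,614.
End of year 1: book value $116,184.
End of year 2: book value $101,570.
End of year 3: book value $86,956.
End of year 4: book value $72,342.
End of year 5: book value $57,728.
End of year 6: book value $43,114.
End of year 7: book value $28,500.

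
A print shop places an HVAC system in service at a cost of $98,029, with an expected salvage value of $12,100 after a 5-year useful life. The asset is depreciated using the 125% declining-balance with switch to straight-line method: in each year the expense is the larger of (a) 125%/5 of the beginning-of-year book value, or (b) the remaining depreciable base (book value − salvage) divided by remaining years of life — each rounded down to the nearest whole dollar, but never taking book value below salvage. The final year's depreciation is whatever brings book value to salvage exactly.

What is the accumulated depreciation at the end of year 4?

$71,581

Depreciable base = $98,029 − $12,100 = $85,929.
Year 1: DB = ⌊$98,029 × 125%/5⌋ = $24,507; SL = ⌊$85,929/5⌋ = $17,185 → take DB $24,507. Book value $73,522.
Year 2: DB = ⌊$73,522 × 125%/5⌋ = $18,380; SL = ⌊$61,422/4⌋ = $15,355 → take DB $18,380. Book value $55,142.
Year 3: DB = ⌊$55,142 × 125%/5⌋ = $13,785; SL = ⌊$43,042/3⌋ = $14,347 → take SL $14,347. Book value $40,795.
Year 4: DB = ⌊$40,795 × 125%/5⌋ = $10,198; SL = ⌊$28,695/2⌋ = $14,347 → take SL $14,347. Book value $26,448.
Accumulated through year 4 = $98,029 − $26,448 = $71,581.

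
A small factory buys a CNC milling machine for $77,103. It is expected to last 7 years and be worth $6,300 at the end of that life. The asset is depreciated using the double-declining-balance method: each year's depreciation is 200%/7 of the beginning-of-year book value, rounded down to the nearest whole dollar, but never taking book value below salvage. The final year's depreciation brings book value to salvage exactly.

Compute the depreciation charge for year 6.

Depreciable base = $77,103 − $6,300 = $70,803.
Year 1: ⌊$77,103 × 200%/7⌋ = $22,029. Book value $55,074.
Year 2: ⌊$55,074 × 200%/7⌋ = $15,735. Book value $39,339.
Year 3: ⌊$39,339 × 200%/7⌋ = $11,239. Book value $28,100.
Year 4: ⌊$28,100 × 200%/7⌋ = $8,028. Book value $20,072.
Year 5: ⌊$20,072 × 200%/7⌋ = $5,734. Book value $14,338.
Year 6: ⌊$14,338 × 200%/7⌋ = $4,096. Book value $10,242.

$4,096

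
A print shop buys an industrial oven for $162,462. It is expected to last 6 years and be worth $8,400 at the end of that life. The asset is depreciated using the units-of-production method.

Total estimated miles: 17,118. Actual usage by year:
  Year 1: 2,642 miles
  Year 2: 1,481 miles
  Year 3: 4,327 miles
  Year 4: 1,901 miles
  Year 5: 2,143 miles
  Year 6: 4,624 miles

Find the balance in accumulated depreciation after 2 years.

Depreciable base = $162,462 − $8,400 = $154,062.
Rate = $154,062 / 17,118 miles = $9 per mile.
Year 1: 2,642 × $9 = $23,778. Book value $138,684.
Year 2: 1,481 × $9 = $13,329. Book value $125,355.
Accumulated through year 2 = $162,462 − $125,355 = $37,107.

$37,107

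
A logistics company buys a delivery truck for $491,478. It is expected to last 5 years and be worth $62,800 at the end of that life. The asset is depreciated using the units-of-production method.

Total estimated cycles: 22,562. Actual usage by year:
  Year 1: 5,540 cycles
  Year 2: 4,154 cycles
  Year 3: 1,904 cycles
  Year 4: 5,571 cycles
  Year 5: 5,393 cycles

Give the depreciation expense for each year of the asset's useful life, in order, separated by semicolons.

Depreciable base = $491,478 − $62,800 = $428,678.
Rate = $428,678 / 22,562 cycles = $19 per cycle.
Year 1: 5,540 × $19 = $105,260. Book value $386,218.
Year 2: 4,154 × $19 = $78,926. Book value $307,292.
Year 3: 1,904 × $19 = $36,176. Book value $271,116.
Year 4: 5,571 × $19 = $105,849. Book value $165,267.
Year 5: 5,393 × $19 = $102,467. Book value $62,800.

$105,260; $78,926; $36,176; $105,849; $102,467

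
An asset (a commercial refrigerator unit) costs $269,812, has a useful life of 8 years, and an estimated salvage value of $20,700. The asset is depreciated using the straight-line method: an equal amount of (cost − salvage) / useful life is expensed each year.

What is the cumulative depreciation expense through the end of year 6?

Depreciable base = $269,812 − $20,700 = $249,112.
Annual expense = $249,112 / 8 = $31,139.
End of year 1: book value $238,673.
End of year 2: book value $207,534.
End of year 3: book value $176,395.
End of year 4: book value $145,256.
End of year 5: book value $114,117.
End of year 6: book value $82,978.
Accumulated through year 6 = $269,812 − $82,978 = $186,834.

$186,834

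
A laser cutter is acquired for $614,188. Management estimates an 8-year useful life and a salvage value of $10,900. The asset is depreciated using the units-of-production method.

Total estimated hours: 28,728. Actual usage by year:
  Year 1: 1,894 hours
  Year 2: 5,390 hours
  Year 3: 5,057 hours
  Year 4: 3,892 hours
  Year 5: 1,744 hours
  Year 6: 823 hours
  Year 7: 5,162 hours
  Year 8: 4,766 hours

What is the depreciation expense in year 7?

$108,402

Depreciable base = $614,188 − $10,900 = $603,288.
Rate = $603,288 / 28,728 hours = $21 per hour.
Year 1: 1,894 × $21 = $39,774. Book value $574,414.
Year 2: 5,390 × $21 = $113,190. Book value $461,224.
Year 3: 5,057 × $21 = $106,197. Book value $355,027.
Year 4: 3,892 × $21 = $81,732. Book value $273,295.
Year 5: 1,744 × $21 = $36,624. Book value $236,671.
Year 6: 823 × $21 = $17,283. Book value $219,388.
Year 7: 5,162 × $21 = $108,402. Book value $110,986.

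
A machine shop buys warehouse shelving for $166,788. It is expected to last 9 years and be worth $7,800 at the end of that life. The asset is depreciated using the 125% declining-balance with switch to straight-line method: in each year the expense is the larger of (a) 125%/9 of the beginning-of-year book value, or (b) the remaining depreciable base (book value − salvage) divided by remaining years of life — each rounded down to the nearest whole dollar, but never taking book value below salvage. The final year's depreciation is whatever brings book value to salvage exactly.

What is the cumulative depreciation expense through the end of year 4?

$76,738

Depreciable base = $166,788 − $7,800 = $158,988.
Year 1: DB = ⌊$166,788 × 125%/9⌋ = $23,165; SL = ⌊$158,988/9⌋ = $17,665 → take DB $23,165. Book value $143,623.
Year 2: DB = ⌊$143,623 × 125%/9⌋ = $19,947; SL = ⌊$135,823/8⌋ = $16,977 → take DB $19,947. Book value $123,676.
Year 3: DB = ⌊$123,676 × 125%/9⌋ = $17,177; SL = ⌊$115,876/7⌋ = $16,553 → take DB $17,177. Book value $106,499.
Year 4: DB = ⌊$106,499 × 125%/9⌋ = $14,791; SL = ⌊$98,699/6⌋ = $16,449 → take SL $16,449. Book value $90,050.
Accumulated through year 4 = $166,788 − $90,050 = $76,738.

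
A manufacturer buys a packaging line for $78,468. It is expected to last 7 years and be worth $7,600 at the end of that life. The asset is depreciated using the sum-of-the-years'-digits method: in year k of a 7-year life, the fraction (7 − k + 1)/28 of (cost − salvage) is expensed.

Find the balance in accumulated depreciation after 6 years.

$68,337

Depreciable base = $78,468 − $7,600 = $70,868.
Sum of the years' digits = 7+6+5+4+3+2+1 = 28.
Year 1: $70,868 × 7/28 = $17,717. Book value $60,751.
Year 2: $70,868 × 6/28 = $15,186. Book value $45,565.
Year 3: $70,868 × 5/28 = $12,655. Book value $32,910.
Year 4: $70,868 × 4/28 = $10,124. Book value $22,786.
Year 5: $70,868 × 3/28 = $7,593. Book value $15,193.
Year 6: $70,868 × 2/28 = $5,062. Book value $10,131.
Accumulated through year 6 = $78,468 − $10,131 = $68,337.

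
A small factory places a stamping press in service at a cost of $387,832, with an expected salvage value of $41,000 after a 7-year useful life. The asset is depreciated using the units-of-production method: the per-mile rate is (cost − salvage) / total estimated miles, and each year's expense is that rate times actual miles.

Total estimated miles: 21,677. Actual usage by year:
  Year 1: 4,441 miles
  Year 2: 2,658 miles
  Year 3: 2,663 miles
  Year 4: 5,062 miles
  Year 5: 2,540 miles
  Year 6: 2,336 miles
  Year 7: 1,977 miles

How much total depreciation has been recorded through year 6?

Depreciable base = $387,832 − $41,000 = $346,832.
Rate = $346,832 / 21,677 miles = $16 per mile.
Year 1: 4,441 × $16 = $71,056. Book value $316,776.
Year 2: 2,658 × $16 = $42,528. Book value $274,248.
Year 3: 2,663 × $16 = $42,608. Book value $231,640.
Year 4: 5,062 × $16 = $80,992. Book value $150,648.
Year 5: 2,540 × $16 = $40,640. Book value $110,008.
Year 6: 2,336 × $16 = $37,376. Book value $72,632.
Accumulated through year 6 = $387,832 − $72,632 = $315,200.

$315,200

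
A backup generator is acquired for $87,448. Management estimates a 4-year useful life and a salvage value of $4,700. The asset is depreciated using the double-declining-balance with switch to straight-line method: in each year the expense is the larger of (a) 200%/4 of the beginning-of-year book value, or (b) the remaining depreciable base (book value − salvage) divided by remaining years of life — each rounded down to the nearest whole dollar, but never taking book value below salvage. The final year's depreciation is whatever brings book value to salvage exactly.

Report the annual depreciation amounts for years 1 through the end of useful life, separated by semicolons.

$43,724; $21,862; $10,931; $6,231

Depreciable base = $87,448 − $4,700 = $82,748.
Year 1: DB = ⌊$87,448 × 200%/4⌋ = $43,724; SL = ⌊$82,748/4⌋ = $20,687 → take DB $43,724. Book value $43,724.
Year 2: DB = ⌊$43,724 × 200%/4⌋ = $21,862; SL = ⌊$39,024/3⌋ = $13,008 → take DB $21,862. Book value $21,862.
Year 3: DB = ⌊$21,862 × 200%/4⌋ = $10,931; SL = ⌊$17,162/2⌋ = $8,581 → take DB $10,931. Book value $10,931.
Year 4 (final): $10,931 − $4,700 = $6,231. Book value $4,700.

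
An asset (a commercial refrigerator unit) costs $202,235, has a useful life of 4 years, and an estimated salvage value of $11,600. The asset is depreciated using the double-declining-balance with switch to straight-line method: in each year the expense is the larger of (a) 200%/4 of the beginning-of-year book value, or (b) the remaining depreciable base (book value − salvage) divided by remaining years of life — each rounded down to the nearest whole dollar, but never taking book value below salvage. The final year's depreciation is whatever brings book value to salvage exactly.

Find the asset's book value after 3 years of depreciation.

$25,280

Depreciable base = $202,235 − $11,600 = $190,635.
Year 1: DB = ⌊$202,235 × 200%/4⌋ = $101,117; SL = ⌊$190,635/4⌋ = $47,658 → take DB $101,117. Book value $101,118.
Year 2: DB = ⌊$101,118 × 200%/4⌋ = $50,559; SL = ⌊$89,518/3⌋ = $29,839 → take DB $50,559. Book value $50,559.
Year 3: DB = ⌊$50,559 × 200%/4⌋ = $25,279; SL = ⌊$38,959/2⌋ = $19,479 → take DB $25,279. Book value $25,280.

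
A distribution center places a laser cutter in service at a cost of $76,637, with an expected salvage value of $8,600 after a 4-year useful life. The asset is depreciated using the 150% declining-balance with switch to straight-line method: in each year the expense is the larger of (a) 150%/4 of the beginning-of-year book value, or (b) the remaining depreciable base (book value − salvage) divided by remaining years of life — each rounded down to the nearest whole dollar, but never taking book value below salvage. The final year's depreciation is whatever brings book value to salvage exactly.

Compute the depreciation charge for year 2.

$17,962

Depreciable base = $76,637 − $8,600 = $68,037.
Year 1: DB = ⌊$76,637 × 150%/4⌋ = $28,738; SL = ⌊$68,037/4⌋ = $17,009 → take DB $28,738. Book value $47,899.
Year 2: DB = ⌊$47,899 × 150%/4⌋ = $17,962; SL = ⌊$39,299/3⌋ = $13,099 → take DB $17,962. Book value $29,937.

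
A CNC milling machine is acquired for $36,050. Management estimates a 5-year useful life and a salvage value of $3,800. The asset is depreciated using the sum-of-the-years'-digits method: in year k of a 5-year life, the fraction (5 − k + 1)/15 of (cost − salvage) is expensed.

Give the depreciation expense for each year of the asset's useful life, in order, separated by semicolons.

$10,750; $8,600; $6,450; $4,300; $2,150

Depreciable base = $36,050 − $3,800 = $32,250.
Sum of the years' digits = 5+4+3+2+1 = 15.
Year 1: $32,250 × 5/15 = $10,750. Book value $25,300.
Year 2: $32,250 × 4/15 = $8,600. Book value $16,700.
Year 3: $32,250 × 3/15 = $6,450. Book value $10,250.
Year 4: $32,250 × 2/15 = $4,300. Book value $5,950.
Year 5: $32,250 × 1/15 = $2,150. Book value $3,800.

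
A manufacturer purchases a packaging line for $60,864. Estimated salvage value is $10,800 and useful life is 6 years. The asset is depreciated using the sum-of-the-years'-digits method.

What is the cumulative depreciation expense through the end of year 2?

$26,224

Depreciable base = $60,864 − $10,800 = $50,064.
Sum of the years' digits = 6+5+4+3+2+1 = 21.
Year 1: $50,064 × 6/21 = $14,304. Book value $46,560.
Year 2: $50,064 × 5/21 = $11,920. Book value $34,640.
Accumulated through year 2 = $60,864 − $34,640 = $26,224.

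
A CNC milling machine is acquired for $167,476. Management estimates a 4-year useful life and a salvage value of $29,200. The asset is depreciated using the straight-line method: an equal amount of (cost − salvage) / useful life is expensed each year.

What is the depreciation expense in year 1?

Depreciable base = $167,476 − $29,200 = $138,276.
Annual expense = $138,276 / 4 = $34,569.

$34,569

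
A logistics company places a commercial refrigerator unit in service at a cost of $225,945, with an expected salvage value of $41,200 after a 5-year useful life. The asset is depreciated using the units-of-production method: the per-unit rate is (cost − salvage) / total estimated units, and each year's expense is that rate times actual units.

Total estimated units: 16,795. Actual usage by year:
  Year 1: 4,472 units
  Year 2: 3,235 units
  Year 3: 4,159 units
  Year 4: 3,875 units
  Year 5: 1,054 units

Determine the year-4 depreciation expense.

Depreciable base = $225,945 − $41,200 = $184,745.
Rate = $184,745 / 16,795 units = $11 per unit.
Year 1: 4,472 × $11 = $49,192. Book value $176,753.
Year 2: 3,235 × $11 = $35,585. Book value $141,168.
Year 3: 4,159 × $11 = $45,749. Book value $95,419.
Year 4: 3,875 × $11 = $42,625. Book value $52,794.

$42,625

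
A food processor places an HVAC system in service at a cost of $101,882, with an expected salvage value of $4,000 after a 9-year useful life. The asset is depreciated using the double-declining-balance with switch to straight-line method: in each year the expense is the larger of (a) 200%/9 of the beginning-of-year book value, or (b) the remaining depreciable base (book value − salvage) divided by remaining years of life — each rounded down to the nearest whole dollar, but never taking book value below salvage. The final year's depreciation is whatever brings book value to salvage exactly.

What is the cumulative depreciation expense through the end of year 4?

Depreciable base = $101,882 − $4,000 = $97,882.
Year 1: DB = ⌊$101,882 × 200%/9⌋ = $22,640; SL = ⌊$97,882/9⌋ = $10,875 → take DB $22,640. Book value $79,242.
Year 2: DB = ⌊$79,242 × 200%/9⌋ = $17,609; SL = ⌊$75,242/8⌋ = $9,405 → take DB $17,609. Book value $61,633.
Year 3: DB = ⌊$61,633 × 200%/9⌋ = $13,696; SL = ⌊$57,633/7⌋ = $8,233 → take DB $13,696. Book value $47,937.
Year 4: DB = ⌊$47,937 × 200%/9⌋ = $10,652; SL = ⌊$43,937/6⌋ = $7,322 → take DB $10,652. Book value $37,285.
Accumulated through year 4 = $101,882 − $37,285 = $64,597.

$64,597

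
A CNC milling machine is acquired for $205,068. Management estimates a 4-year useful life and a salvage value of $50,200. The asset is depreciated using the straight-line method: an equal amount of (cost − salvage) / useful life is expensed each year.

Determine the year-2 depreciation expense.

Depreciable base = $205,068 − $50,200 = $154,868.
Annual expense = $154,868 / 4 = $38,717.

$38,717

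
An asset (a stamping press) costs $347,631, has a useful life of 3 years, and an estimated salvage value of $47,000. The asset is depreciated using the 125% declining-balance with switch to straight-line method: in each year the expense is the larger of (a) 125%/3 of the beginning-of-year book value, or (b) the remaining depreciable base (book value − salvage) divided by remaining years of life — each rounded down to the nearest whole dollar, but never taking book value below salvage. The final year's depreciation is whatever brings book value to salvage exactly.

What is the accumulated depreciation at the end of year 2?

$229,339

Depreciable base = $347,631 − $47,000 = $300,631.
Year 1: DB = ⌊$347,631 × 125%/3⌋ = $144,846; SL = ⌊$300,631/3⌋ = $100,210 → take DB $144,846. Book value $202,785.
Year 2: DB = ⌊$202,785 × 125%/3⌋ = $84,493; SL = ⌊$155,785/2⌋ = $77,892 → take DB $84,493. Book value $118,292.
Accumulated through year 2 = $347,631 − $118,292 = $229,339.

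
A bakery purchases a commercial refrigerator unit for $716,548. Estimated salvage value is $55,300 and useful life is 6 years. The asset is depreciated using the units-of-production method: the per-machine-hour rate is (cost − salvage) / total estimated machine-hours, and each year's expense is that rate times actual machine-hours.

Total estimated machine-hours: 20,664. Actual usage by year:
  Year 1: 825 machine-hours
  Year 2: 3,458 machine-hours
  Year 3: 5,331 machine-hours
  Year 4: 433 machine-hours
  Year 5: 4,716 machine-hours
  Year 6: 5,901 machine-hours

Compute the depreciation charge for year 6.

$188,832

Depreciable base = $716,548 − $55,300 = $661,248.
Rate = $661,248 / 20,664 machine-hours = $32 per machine-hour.
Year 1: 825 × $32 = $26,400. Book value $690,148.
Year 2: 3,458 × $32 = $110,656. Book value $579,492.
Year 3: 5,331 × $32 = $170,592. Book value $408,900.
Year 4: 433 × $32 = $13,856. Book value $395,044.
Year 5: 4,716 × $32 = $150,912. Book value $244,132.
Year 6: 5,901 × $32 = $188,832. Book value $55,300.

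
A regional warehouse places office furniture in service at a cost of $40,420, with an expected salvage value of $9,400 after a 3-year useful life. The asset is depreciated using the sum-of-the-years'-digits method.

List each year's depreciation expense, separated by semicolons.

Depreciable base = $40,420 − $9,400 = $31,020.
Sum of the years' digits = 3+2+1 = 6.
Year 1: $31,020 × 3/6 = $15,510. Book value $24,910.
Year 2: $31,020 × 2/6 = $10,340. Book value $14,570.
Year 3: $31,020 × 1/6 = $5,170. Book value $9,400.

$15,510; $10,340; $5,170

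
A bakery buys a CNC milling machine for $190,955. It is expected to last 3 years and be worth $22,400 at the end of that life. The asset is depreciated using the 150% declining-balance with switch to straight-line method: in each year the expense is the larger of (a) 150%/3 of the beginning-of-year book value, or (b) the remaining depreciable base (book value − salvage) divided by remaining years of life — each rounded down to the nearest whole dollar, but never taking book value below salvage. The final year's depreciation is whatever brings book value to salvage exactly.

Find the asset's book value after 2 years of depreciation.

$47,739

Depreciable base = $190,955 − $22,400 = $168,555.
Year 1: DB = ⌊$190,955 × 150%/3⌋ = $95,477; SL = ⌊$168,555/3⌋ = $56,185 → take DB $95,477. Book value $95,478.
Year 2: DB = ⌊$95,478 × 150%/3⌋ = $47,739; SL = ⌊$73,078/2⌋ = $36,539 → take DB $47,739. Book value $47,739.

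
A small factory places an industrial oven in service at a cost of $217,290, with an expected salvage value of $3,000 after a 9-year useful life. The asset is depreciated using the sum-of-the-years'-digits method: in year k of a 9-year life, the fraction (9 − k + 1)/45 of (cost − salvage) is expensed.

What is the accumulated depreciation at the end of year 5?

Depreciable base = $217,290 − $3,000 = $214,290.
Sum of the years' digits = 9+8+7+6+5+4+3+2+1 = 45.
Year 1: $214,290 × 9/45 = $42,858. Book value $174,432.
Year 2: $214,290 × 8/45 = $38,096. Book value $136,336.
Year 3: $214,290 × 7/45 = $33,334. Book value $103,002.
Year 4: $214,290 × 6/45 = $28,572. Book value $74,430.
Year 5: $214,290 × 5/45 = $23,810. Book value $50,620.
Accumulated through year 5 = $217,290 − $50,620 = $166,670.

$166,670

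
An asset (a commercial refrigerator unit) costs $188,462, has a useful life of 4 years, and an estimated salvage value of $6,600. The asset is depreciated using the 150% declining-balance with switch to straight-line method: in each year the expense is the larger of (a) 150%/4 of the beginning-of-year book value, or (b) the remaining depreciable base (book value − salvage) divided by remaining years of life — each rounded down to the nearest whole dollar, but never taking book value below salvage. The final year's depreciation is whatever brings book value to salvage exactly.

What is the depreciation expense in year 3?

$33,509

Depreciable base = $188,462 − $6,600 = $181,862.
Year 1: DB = ⌊$188,462 × 150%/4⌋ = $70,673; SL = ⌊$181,862/4⌋ = $45,465 → take DB $70,673. Book value $117,789.
Year 2: DB = ⌊$117,789 × 150%/4⌋ = $44,170; SL = ⌊$111,189/3⌋ = $37,063 → take DB $44,170. Book value $73,619.
Year 3: DB = ⌊$73,619 × 150%/4⌋ = $27,607; SL = ⌊$67,019/2⌋ = $33,509 → take SL $33,509. Book value $40,110.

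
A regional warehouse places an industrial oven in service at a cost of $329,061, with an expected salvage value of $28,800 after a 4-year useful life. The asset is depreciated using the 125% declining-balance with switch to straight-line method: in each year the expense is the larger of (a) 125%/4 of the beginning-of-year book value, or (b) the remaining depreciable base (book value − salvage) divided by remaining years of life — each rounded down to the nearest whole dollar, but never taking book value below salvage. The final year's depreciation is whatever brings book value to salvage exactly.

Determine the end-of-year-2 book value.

Depreciable base = $329,061 − $28,800 = $300,261.
Year 1: DB = ⌊$329,061 × 125%/4⌋ = $102,831; SL = ⌊$300,261/4⌋ = $75,065 → take DB $102,831. Book value $226,230.
Year 2: DB = ⌊$226,230 × 125%/4⌋ = $70,696; SL = ⌊$197,430/3⌋ = $65,810 → take DB $70,696. Book value $155,534.

$155,534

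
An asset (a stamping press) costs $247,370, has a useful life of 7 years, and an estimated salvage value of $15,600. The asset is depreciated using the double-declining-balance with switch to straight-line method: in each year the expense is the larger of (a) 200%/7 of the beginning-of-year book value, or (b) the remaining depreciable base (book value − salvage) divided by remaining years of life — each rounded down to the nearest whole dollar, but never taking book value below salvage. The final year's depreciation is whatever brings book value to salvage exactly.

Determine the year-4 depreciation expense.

Depreciable base = $247,370 − $15,600 = $231,770.
Year 1: DB = ⌊$247,370 × 200%/7⌋ = $70,677; SL = ⌊$231,770/7⌋ = $33,110 → take DB $70,677. Book value $176,693.
Year 2: DB = ⌊$176,693 × 200%/7⌋ = $50,483; SL = ⌊$161,093/6⌋ = $26,848 → take DB $50,483. Book value $126,210.
Year 3: DB = ⌊$126,210 × 200%/7⌋ = $36,060; SL = ⌊$110,610/5⌋ = $22,122 → take DB $36,060. Book value $90,150.
Year 4: DB = ⌊$90,150 × 200%/7⌋ = $25,757; SL = ⌊$74,550/4⌋ = $18,637 → take DB $25,757. Book value $64,393.

$25,757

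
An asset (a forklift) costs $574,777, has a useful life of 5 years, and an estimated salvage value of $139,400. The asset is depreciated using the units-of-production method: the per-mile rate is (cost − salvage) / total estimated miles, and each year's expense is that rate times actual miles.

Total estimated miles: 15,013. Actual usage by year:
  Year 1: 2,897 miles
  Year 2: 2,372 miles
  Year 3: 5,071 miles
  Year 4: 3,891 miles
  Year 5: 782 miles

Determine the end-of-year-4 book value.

$162,078

Depreciable base = $574,777 − $139,400 = $435,377.
Rate = $435,377 / 15,013 miles = $29 per mile.
Year 1: 2,897 × $29 = $84,013. Book value $490,764.
Year 2: 2,372 × $29 = $68,788. Book value $421,976.
Year 3: 5,071 × $29 = $147,059. Book value $274,917.
Year 4: 3,891 × $29 = $112,839. Book value $162,078.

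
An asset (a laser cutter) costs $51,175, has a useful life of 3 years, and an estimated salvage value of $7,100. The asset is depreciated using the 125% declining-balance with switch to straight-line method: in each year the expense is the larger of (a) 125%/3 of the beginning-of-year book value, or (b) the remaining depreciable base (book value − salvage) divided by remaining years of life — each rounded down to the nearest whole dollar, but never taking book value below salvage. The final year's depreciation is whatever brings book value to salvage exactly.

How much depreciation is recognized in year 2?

Depreciable base = $51,175 − $7,100 = $44,075.
Year 1: DB = ⌊$51,175 × 125%/3⌋ = $21,322; SL = ⌊$44,075/3⌋ = $14,691 → take DB $21,322. Book value $29,853.
Year 2: DB = ⌊$29,853 × 125%/3⌋ = $12,438; SL = ⌊$22,753/2⌋ = $11,376 → take DB $12,438. Book value $17,415.

$12,438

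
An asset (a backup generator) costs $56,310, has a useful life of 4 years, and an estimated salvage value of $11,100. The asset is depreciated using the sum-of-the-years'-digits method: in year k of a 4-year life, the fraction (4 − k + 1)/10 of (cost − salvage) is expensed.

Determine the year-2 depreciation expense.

$13,563

Depreciable base = $56,310 − $11,100 = $45,210.
Sum of the years' digits = 4+3+2+1 = 10.
Year 1: $45,210 × 4/10 = $18,084. Book value $38,226.
Year 2: $45,210 × 3/10 = $13,563. Book value $24,663.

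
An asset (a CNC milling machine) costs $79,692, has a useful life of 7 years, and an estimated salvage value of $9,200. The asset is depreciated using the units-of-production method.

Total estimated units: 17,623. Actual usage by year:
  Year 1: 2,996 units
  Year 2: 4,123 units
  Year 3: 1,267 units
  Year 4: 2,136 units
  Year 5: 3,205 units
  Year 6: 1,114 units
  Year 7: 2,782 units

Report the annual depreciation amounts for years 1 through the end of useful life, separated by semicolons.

Depreciable base = $79,692 − $9,200 = $70,492.
Rate = $70,492 / 17,623 units = $4 per unit.
Year 1: 2,996 × $4 = $11,984. Book value $67,708.
Year 2: 4,123 × $4 = $16,492. Book value $51,216.
Year 3: 1,267 × $4 = $5,068. Book value $46,148.
Year 4: 2,136 × $4 = $8,544. Book value $37,604.
Year 5: 3,205 × $4 = $12,820. Book value $24,784.
Year 6: 1,114 × $4 = $4,456. Book value $20,328.
Year 7: 2,782 × $4 = $11,128. Book value $9,200.

$11,984; $16,492; $5,068; $8,544; $12,820; $4,456; $11,128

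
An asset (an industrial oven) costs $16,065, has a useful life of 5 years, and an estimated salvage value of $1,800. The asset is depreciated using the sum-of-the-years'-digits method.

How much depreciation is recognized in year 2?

Depreciable base = $16,065 − $1,800 = $14,265.
Sum of the years' digits = 5+4+3+2+1 = 15.
Year 1: $14,265 × 5/15 = $4,755. Book value $11,310.
Year 2: $14,265 × 4/15 = $3,804. Book value $7,506.

$3,804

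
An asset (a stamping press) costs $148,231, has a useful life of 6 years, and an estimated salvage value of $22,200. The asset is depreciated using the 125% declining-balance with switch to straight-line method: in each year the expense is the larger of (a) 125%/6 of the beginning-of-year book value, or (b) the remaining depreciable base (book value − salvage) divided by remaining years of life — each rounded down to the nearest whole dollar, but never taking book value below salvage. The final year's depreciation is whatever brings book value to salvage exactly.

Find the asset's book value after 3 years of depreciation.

$73,549

Depreciable base = $148,231 − $22,200 = $126,031.
Year 1: DB = ⌊$148,231 × 125%/6⌋ = $30,881; SL = ⌊$126,031/6⌋ = $21,005 → take DB $30,881. Book value $117,350.
Year 2: DB = ⌊$117,350 × 125%/6⌋ = $24,447; SL = ⌊$95,150/5⌋ = $19,030 → take DB $24,447. Book value $92,903.
Year 3: DB = ⌊$92,903 × 125%/6⌋ = $19,354; SL = ⌊$70,703/4⌋ = $17,675 → take DB $19,354. Book value $73,549.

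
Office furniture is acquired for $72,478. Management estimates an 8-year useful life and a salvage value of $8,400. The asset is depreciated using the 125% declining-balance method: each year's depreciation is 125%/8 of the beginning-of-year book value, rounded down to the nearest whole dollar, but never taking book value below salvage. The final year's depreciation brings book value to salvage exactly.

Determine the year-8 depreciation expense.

$13,667

Depreciable base = $72,478 − $8,400 = $64,078.
Year 1: ⌊$72,478 × 125%/8⌋ = $11,324. Book value $61,154.
Year 2: ⌊$61,154 × 125%/8⌋ = $9,555. Book value $51,599.
Year 3: ⌊$51,599 × 125%/8⌋ = $8,062. Book value $43,537.
Year 4: ⌊$43,537 × 125%/8⌋ = $6,802. Book value $36,735.
Year 5: ⌊$36,735 × 125%/8⌋ = $5,739. Book value $30,996.
Year 6: ⌊$30,996 × 125%/8⌋ = $4,843. Book value $26,153.
Year 7: ⌊$26,153 × 125%/8⌋ = $4,086. Book value $22,067.
Year 8 (final): $22,067 − $8,400 = $13,667. Book value $8,400.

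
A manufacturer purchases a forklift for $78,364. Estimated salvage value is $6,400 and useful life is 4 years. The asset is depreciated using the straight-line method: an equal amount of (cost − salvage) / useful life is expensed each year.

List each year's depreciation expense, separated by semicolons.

Depreciable base = $78,364 − $6,400 = $71,964.
Annual expense = $71,964 / 4 = $17,991.
End of year 1: book value $60,373.
End of year 2: book value $42,382.
End of year 3: book value $24,391.
End of year 4: book value $6,400.

$17,991; $17,991; $17,991; $17,991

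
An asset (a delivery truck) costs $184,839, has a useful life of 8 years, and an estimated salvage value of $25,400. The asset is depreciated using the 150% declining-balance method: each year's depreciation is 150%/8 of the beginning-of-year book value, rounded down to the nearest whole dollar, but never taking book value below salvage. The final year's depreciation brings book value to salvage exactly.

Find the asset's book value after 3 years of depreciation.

$99,144

Depreciable base = $184,839 − $25,400 = $159,439.
Year 1: ⌊$184,839 × 150%/8⌋ = $34,657. Book value $150,182.
Year 2: ⌊$150,182 × 150%/8⌋ = $28,159. Book value $122,023.
Year 3: ⌊$122,023 × 150%/8⌋ = $22,879. Book value $99,144.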